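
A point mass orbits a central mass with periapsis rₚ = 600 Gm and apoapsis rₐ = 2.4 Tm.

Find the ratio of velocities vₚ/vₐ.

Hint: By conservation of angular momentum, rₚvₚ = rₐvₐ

Convert to SI: rₚ = 600 Gm = 6e+11 m; rₐ = 2.4 Tm = 2.4e+12 m.
Conservation of angular momentum gives rₚvₚ = rₐvₐ, so vₚ/vₐ = rₐ/rₚ.
vₚ/vₐ = 2.4e+12 / 6e+11 ≈ 4.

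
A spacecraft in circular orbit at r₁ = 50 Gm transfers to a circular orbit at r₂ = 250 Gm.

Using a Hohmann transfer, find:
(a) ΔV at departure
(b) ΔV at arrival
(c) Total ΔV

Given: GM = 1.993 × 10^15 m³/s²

Convert to SI: r₁ = 50 Gm = 5e+10 m; r₂ = 250 Gm = 2.5e+11 m.
Transfer semi-major axis: a_t = (r₁ + r₂)/2 = (5e+10 + 2.5e+11)/2 = 1.5e+11 m.
Circular speeds: v₁ = √(GM/r₁) = 199.65 m/s, v₂ = √(GM/r₂) = 89.2861 m/s.
Transfer speeds (vis-viva v² = GM(2/r − 1/a_t)): v₁ᵗ = 257.747 m/s, v₂ᵗ = 51.5493 m/s.
(a) ΔV₁ = |v₁ᵗ − v₁| ≈ 58.1 m/s = 58.1 m/s.
(b) ΔV₂ = |v₂ − v₂ᵗ| ≈ 37.74 m/s = 37.74 m/s.
(c) ΔV_total = ΔV₁ + ΔV₂ ≈ 95.83 m/s = 95.83 m/s.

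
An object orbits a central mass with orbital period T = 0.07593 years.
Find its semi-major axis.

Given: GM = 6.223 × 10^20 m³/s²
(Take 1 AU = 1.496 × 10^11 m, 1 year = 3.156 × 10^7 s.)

Convert to SI: T = 0.07593 years = 2.39635e+06 s.
Invert Kepler's third law: a = (GM · T² / (4π²))^(1/3).
Substituting T = 2.39635e+06 s and GM = 6.223e+20 m³/s²:
a = (6.223e+20 · (2.39635e+06)² / (4π²))^(1/3) m
a ≈ 4.49e+10 m = 0.3001 AU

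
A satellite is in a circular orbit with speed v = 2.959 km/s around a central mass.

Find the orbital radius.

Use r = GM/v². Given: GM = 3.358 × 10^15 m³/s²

Convert to SI: v = 2.959 km/s = 2959 m/s.
For a circular orbit, v² = GM / r, so r = GM / v².
r = 3.358e+15 / (2959)² m ≈ 3.835e+08 m = 3.835 × 10^8 m.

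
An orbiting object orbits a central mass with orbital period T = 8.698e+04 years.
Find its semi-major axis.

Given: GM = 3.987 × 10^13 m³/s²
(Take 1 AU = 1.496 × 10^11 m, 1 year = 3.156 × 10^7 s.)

Convert to SI: T = 8.698e+04 years = 2.74509e+12 s.
Invert Kepler's third law: a = (GM · T² / (4π²))^(1/3).
Substituting T = 2.74509e+12 s and GM = 3.987e+13 m³/s²:
a = (3.987e+13 · (2.74509e+12)² / (4π²))^(1/3) m
a ≈ 1.967e+12 m = 13.15 AU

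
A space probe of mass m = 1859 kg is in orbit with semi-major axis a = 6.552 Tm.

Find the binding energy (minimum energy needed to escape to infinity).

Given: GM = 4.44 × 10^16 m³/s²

Convert to SI: a = 6.552 Tm = 6.552e+12 m.
Total orbital energy is E = −GMm/(2a); binding energy is E_bind = −E = GMm/(2a).
E_bind = 4.44e+16 · 1859 / (2 · 6.552e+12) J ≈ 6.299e+06 J = 6.299 MJ.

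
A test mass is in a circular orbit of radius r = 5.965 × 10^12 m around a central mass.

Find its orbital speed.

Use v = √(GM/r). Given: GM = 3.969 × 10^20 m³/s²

For a circular orbit, gravity supplies the centripetal force, so v = √(GM / r).
v = √(3.969e+20 / 5.965e+12) m/s ≈ 8157 m/s = 8.157 km/s.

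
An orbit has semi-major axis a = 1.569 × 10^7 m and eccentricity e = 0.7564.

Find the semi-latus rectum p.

p = a (1 − e²).
p = 1.569e+07 · (1 − (0.7564)²) = 1.569e+07 · 0.427859 ≈ 6.713e+06 m = 6.713 × 10^6 m.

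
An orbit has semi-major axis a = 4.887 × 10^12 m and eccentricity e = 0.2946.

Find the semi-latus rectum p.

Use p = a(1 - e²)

p = a (1 − e²).
p = 4.887e+12 · (1 − (0.2946)²) = 4.887e+12 · 0.913211 ≈ 4.463e+12 m = 4.463 × 10^12 m.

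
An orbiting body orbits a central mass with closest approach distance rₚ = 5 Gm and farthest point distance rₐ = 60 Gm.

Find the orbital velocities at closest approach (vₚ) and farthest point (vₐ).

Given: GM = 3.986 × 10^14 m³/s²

Convert to SI: rₚ = 5 Gm = 5e+09 m; rₐ = 60 Gm = 6e+10 m.
Use the vis-viva equation v² = GM(2/r − 1/a) with a = (rₚ + rₐ)/2 = (5e+09 + 6e+10)/2 = 3.25e+10 m.
vₚ = √(GM · (2/rₚ − 1/a)) = √(3.986e+14 · (2/5e+09 − 1/3.25e+10)) m/s ≈ 383.6 m/s = 383.6 m/s.
vₐ = √(GM · (2/rₐ − 1/a)) = √(3.986e+14 · (2/6e+10 − 1/3.25e+10)) m/s ≈ 31.97 m/s = 31.97 m/s.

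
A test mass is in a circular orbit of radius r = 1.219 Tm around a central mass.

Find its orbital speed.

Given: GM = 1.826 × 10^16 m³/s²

Convert to SI: r = 1.219 Tm = 1.219e+12 m.
For a circular orbit, gravity supplies the centripetal force, so v = √(GM / r).
v = √(1.826e+16 / 1.219e+12) m/s ≈ 122.4 m/s = 122.4 m/s.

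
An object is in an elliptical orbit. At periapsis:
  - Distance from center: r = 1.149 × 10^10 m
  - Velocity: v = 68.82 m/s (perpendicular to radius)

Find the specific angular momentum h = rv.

With v perpendicular to r, h = r · v.
h = 1.149e+10 · 68.82 m²/s ≈ 7.907e+11 m²/s.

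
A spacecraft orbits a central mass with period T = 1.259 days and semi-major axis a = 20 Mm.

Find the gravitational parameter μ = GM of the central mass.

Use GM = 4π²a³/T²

Convert to SI: T = 1.259 days = 108778 s; a = 20 Mm = 2e+07 m.
GM = 4π² · a³ / T².
GM = 4π² · (2e+07)³ / (108778)² m³/s² ≈ 2.669e+13 m³/s² = 2.669 × 10^13 m³/s².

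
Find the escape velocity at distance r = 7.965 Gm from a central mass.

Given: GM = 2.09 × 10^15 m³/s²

Convert to SI: r = 7.965 Gm = 7.965e+09 m.
Escape velocity comes from setting total energy to zero: ½v² − GM/r = 0 ⇒ v_esc = √(2GM / r).
v_esc = √(2 · 2.09e+15 / 7.965e+09) m/s ≈ 724.4 m/s = 724.4 m/s.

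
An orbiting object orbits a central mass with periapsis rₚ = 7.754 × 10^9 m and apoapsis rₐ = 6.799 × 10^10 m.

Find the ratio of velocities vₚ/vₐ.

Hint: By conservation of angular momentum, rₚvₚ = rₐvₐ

Conservation of angular momentum gives rₚvₚ = rₐvₐ, so vₚ/vₐ = rₐ/rₚ.
vₚ/vₐ = 6.799e+10 / 7.754e+09 ≈ 8.768.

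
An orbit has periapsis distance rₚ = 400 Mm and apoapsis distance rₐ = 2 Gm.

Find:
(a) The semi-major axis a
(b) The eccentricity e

Convert to SI: rₚ = 400 Mm = 4e+08 m; rₐ = 2 Gm = 2e+09 m.
(a) a = (rₚ + rₐ) / 2 = (4e+08 + 2e+09) / 2 ≈ 1.2e+09 m = 1.2 Gm.
(b) e = (rₐ − rₚ) / (rₐ + rₚ) = (2e+09 − 4e+08) / (2e+09 + 4e+08) ≈ 0.6667.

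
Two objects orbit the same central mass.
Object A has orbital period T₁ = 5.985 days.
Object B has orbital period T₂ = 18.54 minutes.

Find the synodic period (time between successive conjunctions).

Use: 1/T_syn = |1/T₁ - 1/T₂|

Convert to SI: T₁ = 5.985 days = 517104 s; T₂ = 18.54 minutes = 1112.4 s.
T_syn = |T₁ · T₂ / (T₁ − T₂)|.
T_syn = |517104 · 1112.4 / (517104 − 1112.4)| s ≈ 1115 s = 18.58 minutes.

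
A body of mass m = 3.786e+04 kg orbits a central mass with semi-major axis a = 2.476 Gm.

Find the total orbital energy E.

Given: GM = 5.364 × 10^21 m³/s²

Convert to SI: a = 2.476 Gm = 2.476e+09 m.
E = −GMm / (2a).
E = −5.364e+21 · 3.786e+04 / (2 · 2.476e+09) J ≈ -4.101e+16 J = -41.01 PJ.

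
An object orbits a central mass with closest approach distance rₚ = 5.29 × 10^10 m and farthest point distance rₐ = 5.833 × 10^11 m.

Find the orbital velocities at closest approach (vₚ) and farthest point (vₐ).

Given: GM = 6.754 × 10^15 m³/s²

Use the vis-viva equation v² = GM(2/r − 1/a) with a = (rₚ + rₐ)/2 = (5.29e+10 + 5.833e+11)/2 = 3.181e+11 m.
vₚ = √(GM · (2/rₚ − 1/a)) = √(6.754e+15 · (2/5.29e+10 − 1/3.181e+11)) m/s ≈ 483.9 m/s = 483.9 m/s.
vₐ = √(GM · (2/rₐ − 1/a)) = √(6.754e+15 · (2/5.833e+11 − 1/3.181e+11)) m/s ≈ 43.88 m/s = 43.88 m/s.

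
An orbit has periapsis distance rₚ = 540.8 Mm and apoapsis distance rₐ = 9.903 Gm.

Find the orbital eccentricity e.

Convert to SI: rₚ = 540.8 Mm = 5.408e+08 m; rₐ = 9.903 Gm = 9.903e+09 m.
e = (rₐ − rₚ) / (rₐ + rₚ).
e = (9.903e+09 − 5.408e+08) / (9.903e+09 + 5.408e+08) = 9.3622e+09 / 1.04438e+10 ≈ 0.8964.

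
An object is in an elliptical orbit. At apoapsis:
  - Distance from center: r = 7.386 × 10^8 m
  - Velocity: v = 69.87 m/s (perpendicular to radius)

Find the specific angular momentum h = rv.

With v perpendicular to r, h = r · v.
h = 7.386e+08 · 69.87 m²/s ≈ 5.161e+10 m²/s.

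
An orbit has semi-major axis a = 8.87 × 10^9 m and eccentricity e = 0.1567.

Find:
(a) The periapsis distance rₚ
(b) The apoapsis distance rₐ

(a) rₚ = a(1 − e) = 8.87e+09 · (1 − 0.1567) = 8.87e+09 · 0.8433 ≈ 7.48e+09 m = 7.48 × 10^9 m.
(b) rₐ = a(1 + e) = 8.87e+09 · (1 + 0.1567) = 8.87e+09 · 1.1567 ≈ 1.026e+10 m = 1.026 × 10^10 m.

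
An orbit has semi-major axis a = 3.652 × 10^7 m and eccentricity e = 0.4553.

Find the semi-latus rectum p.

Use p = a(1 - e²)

p = a (1 − e²).
p = 3.652e+07 · (1 − (0.4553)²) = 3.652e+07 · 0.792702 ≈ 2.895e+07 m = 2.895 × 10^7 m.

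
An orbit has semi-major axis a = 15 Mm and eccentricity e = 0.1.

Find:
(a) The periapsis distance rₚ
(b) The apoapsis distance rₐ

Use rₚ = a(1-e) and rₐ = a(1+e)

Convert to SI: a = 15 Mm = 1.5e+07 m.
(a) rₚ = a(1 − e) = 1.5e+07 · (1 − 0.1) = 1.5e+07 · 0.9 ≈ 1.35e+07 m = 13.5 Mm.
(b) rₐ = a(1 + e) = 1.5e+07 · (1 + 0.1) = 1.5e+07 · 1.1 ≈ 1.65e+07 m = 16.5 Mm.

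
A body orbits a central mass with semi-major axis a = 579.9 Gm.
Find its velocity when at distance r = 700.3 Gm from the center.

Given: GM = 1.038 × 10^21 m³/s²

Convert to SI: a = 579.9 Gm = 5.799e+11 m; r = 700.3 Gm = 7.003e+11 m.
Vis-viva: v = √(GM · (2/r − 1/a)).
2/r − 1/a = 2/7.003e+11 − 1/5.799e+11 = 1.13148e-12 m⁻¹.
v = √(1.038e+21 · 1.13148e-12) m/s ≈ 3.427e+04 m/s = 34.27 km/s.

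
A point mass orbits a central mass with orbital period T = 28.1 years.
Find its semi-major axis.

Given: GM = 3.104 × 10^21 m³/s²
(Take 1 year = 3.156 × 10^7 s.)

Convert to SI: T = 28.1 years = 8.86836e+08 s.
Invert Kepler's third law: a = (GM · T² / (4π²))^(1/3).
Substituting T = 8.86836e+08 s and GM = 3.104e+21 m³/s²:
a = (3.104e+21 · (8.86836e+08)² / (4π²))^(1/3) m
a ≈ 3.954e+12 m = 3.954 Tm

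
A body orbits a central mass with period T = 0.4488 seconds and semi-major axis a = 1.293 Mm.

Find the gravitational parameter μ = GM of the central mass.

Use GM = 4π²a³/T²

Convert to SI: a = 1.293 Mm = 1.293e+06 m.
GM = 4π² · a³ / T².
GM = 4π² · (1.293e+06)³ / (0.4488)² m³/s² ≈ 4.237e+20 m³/s² = 4.237 × 10^20 m³/s².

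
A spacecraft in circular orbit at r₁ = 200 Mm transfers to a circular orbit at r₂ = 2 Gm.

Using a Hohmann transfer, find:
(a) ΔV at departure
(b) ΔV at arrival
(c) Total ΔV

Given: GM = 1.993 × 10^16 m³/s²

Convert to SI: r₁ = 200 Mm = 2e+08 m; r₂ = 2 Gm = 2e+09 m.
Transfer semi-major axis: a_t = (r₁ + r₂)/2 = (2e+08 + 2e+09)/2 = 1.1e+09 m.
Circular speeds: v₁ = √(GM/r₁) = 9982.48 m/s, v₂ = √(GM/r₂) = 3156.74 m/s.
Transfer speeds (vis-viva v² = GM(2/r − 1/a_t)): v₁ᵗ = 13460.4 m/s, v₂ᵗ = 1346.04 m/s.
(a) ΔV₁ = |v₁ᵗ − v₁| ≈ 3478 m/s = 3.478 km/s.
(b) ΔV₂ = |v₂ − v₂ᵗ| ≈ 1811 m/s = 1.811 km/s.
(c) ΔV_total = ΔV₁ + ΔV₂ ≈ 5289 m/s = 5.289 km/s.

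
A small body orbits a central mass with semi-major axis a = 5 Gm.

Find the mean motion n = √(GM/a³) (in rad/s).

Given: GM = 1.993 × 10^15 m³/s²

Convert to SI: a = 5 Gm = 5e+09 m.
n = √(GM / a³).
n = √(1.993e+15 / (5e+09)³) rad/s ≈ 1.263e-07 rad/s.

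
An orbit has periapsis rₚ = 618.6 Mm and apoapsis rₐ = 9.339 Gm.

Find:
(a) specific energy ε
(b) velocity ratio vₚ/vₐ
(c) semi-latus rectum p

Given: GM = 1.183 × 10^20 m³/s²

Convert to SI: rₚ = 618.6 Mm = 6.186e+08 m; rₐ = 9.339 Gm = 9.339e+09 m.
(a) With a = (rₚ + rₐ)/2 = 4.9788e+09 m, ε = −GM/(2a) = −1.183e+20/(2 · 4.9788e+09) J/kg ≈ -1.188e+10 J/kg
(b) Conservation of angular momentum (rₚvₚ = rₐvₐ) gives vₚ/vₐ = rₐ/rₚ = 9.339e+09/6.186e+08 ≈ 15.1
(c) From a = (rₚ + rₐ)/2 = 4.9788e+09 m and e = (rₐ − rₚ)/(rₐ + rₚ) = 0.875753, p = a(1 − e²) = 4.9788e+09 · (1 − (0.875753)²) ≈ 1.16e+09 m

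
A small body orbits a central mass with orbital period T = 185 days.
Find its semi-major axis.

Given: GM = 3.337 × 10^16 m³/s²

Convert to SI: T = 185 days = 1.5984e+07 s.
Invert Kepler's third law: a = (GM · T² / (4π²))^(1/3).
Substituting T = 1.5984e+07 s and GM = 3.337e+16 m³/s²:
a = (3.337e+16 · (1.5984e+07)² / (4π²))^(1/3) m
a ≈ 6e+09 m = 6 Gm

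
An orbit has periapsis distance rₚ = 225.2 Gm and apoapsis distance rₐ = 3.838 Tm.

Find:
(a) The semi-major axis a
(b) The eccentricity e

Convert to SI: rₚ = 225.2 Gm = 2.252e+11 m; rₐ = 3.838 Tm = 3.838e+12 m.
(a) a = (rₚ + rₐ) / 2 = (2.252e+11 + 3.838e+12) / 2 ≈ 2.032e+12 m = 2.032 Tm.
(b) e = (rₐ − rₚ) / (rₐ + rₚ) = (3.838e+12 − 2.252e+11) / (3.838e+12 + 2.252e+11) ≈ 0.8892.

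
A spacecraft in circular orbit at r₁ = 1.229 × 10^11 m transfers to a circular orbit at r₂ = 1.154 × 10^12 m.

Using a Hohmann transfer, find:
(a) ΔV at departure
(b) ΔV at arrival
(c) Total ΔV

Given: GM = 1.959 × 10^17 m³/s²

Transfer semi-major axis: a_t = (r₁ + r₂)/2 = (1.229e+11 + 1.154e+12)/2 = 6.3845e+11 m.
Circular speeds: v₁ = √(GM/r₁) = 1262.53 m/s, v₂ = √(GM/r₂) = 412.016 m/s.
Transfer speeds (vis-viva v² = GM(2/r − 1/a_t)): v₁ᵗ = 1697.39 m/s, v₂ᵗ = 180.77 m/s.
(a) ΔV₁ = |v₁ᵗ − v₁| ≈ 434.9 m/s = 434.9 m/s.
(b) ΔV₂ = |v₂ − v₂ᵗ| ≈ 231.2 m/s = 231.2 m/s.
(c) ΔV_total = ΔV₁ + ΔV₂ ≈ 666.1 m/s = 666.1 m/s.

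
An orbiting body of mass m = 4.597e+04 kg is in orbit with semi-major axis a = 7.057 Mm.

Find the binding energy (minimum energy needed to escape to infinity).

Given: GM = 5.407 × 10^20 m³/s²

Convert to SI: a = 7.057 Mm = 7.057e+06 m.
Total orbital energy is E = −GMm/(2a); binding energy is E_bind = −E = GMm/(2a).
E_bind = 5.407e+20 · 4.597e+04 / (2 · 7.057e+06) J ≈ 1.761e+18 J = 1.761 EJ.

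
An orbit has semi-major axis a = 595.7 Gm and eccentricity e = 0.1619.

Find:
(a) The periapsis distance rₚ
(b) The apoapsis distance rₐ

Convert to SI: a = 595.7 Gm = 5.957e+11 m.
(a) rₚ = a(1 − e) = 5.957e+11 · (1 − 0.1619) = 5.957e+11 · 0.8381 ≈ 4.993e+11 m = 499.3 Gm.
(b) rₐ = a(1 + e) = 5.957e+11 · (1 + 0.1619) = 5.957e+11 · 1.1619 ≈ 6.921e+11 m = 692.1 Gm.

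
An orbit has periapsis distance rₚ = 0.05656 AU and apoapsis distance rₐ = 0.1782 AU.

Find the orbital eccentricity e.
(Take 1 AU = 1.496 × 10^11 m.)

Convert to SI: rₚ = 0.05656 AU = 8.46138e+09 m; rₐ = 0.1782 AU = 2.66587e+10 m.
e = (rₐ − rₚ) / (rₐ + rₚ).
e = (2.66587e+10 − 8.46138e+09) / (2.66587e+10 + 8.46138e+09) = 1.81973e+10 / 3.51201e+10 ≈ 0.5181.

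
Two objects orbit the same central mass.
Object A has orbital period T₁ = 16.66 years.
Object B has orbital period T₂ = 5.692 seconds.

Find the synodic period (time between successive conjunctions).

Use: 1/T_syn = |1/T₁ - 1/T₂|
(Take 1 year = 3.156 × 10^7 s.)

Convert to SI: T₁ = 16.66 years = 5.2579e+08 s.
T_syn = |T₁ · T₂ / (T₁ − T₂)|.
T_syn = |5.2579e+08 · 5.692 / (5.2579e+08 − 5.692)| s ≈ 5.692 s = 5.692 seconds.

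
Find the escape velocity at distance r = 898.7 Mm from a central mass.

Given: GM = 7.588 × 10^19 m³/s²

Convert to SI: r = 898.7 Mm = 8.987e+08 m.
Escape velocity comes from setting total energy to zero: ½v² − GM/r = 0 ⇒ v_esc = √(2GM / r).
v_esc = √(2 · 7.588e+19 / 8.987e+08) m/s ≈ 4.109e+05 m/s = 410.9 km/s.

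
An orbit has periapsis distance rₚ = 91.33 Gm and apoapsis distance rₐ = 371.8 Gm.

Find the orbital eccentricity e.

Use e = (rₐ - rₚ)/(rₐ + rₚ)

Convert to SI: rₚ = 91.33 Gm = 9.133e+10 m; rₐ = 371.8 Gm = 3.718e+11 m.
e = (rₐ − rₚ) / (rₐ + rₚ).
e = (3.718e+11 − 9.133e+10) / (3.718e+11 + 9.133e+10) = 2.8047e+11 / 4.6313e+11 ≈ 0.6056.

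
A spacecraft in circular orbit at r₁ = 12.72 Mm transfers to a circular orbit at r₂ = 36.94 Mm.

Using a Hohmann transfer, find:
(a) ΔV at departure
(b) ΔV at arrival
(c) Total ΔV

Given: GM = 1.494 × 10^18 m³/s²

Convert to SI: r₁ = 12.72 Mm = 1.272e+07 m; r₂ = 36.94 Mm = 3.694e+07 m.
Transfer semi-major axis: a_t = (r₁ + r₂)/2 = (1.272e+07 + 3.694e+07)/2 = 2.483e+07 m.
Circular speeds: v₁ = √(GM/r₁) = 342714 m/s, v₂ = √(GM/r₂) = 201107 m/s.
Transfer speeds (vis-viva v² = GM(2/r − 1/a_t)): v₁ᵗ = 418015 m/s, v₂ᵗ = 143940 m/s.
(a) ΔV₁ = |v₁ᵗ − v₁| ≈ 7.53e+04 m/s = 75.3 km/s.
(b) ΔV₂ = |v₂ − v₂ᵗ| ≈ 5.717e+04 m/s = 57.17 km/s.
(c) ΔV_total = ΔV₁ + ΔV₂ ≈ 1.325e+05 m/s = 132.5 km/s.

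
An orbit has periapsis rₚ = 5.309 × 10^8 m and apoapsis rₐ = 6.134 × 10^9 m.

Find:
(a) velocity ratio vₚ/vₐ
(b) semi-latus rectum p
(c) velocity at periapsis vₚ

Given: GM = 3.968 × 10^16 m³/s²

(a) Conservation of angular momentum (rₚvₚ = rₐvₐ) gives vₚ/vₐ = rₐ/rₚ = 6.134e+09/5.309e+08 ≈ 11.55
(b) From a = (rₚ + rₐ)/2 = 3.33245e+09 m and e = (rₐ − rₚ)/(rₐ + rₚ) = 0.840688, p = a(1 − e²) = 3.33245e+09 · (1 − (0.840688)²) ≈ 9.772e+08 m
(c) With a = (rₚ + rₐ)/2 = 3.33245e+09 m, vₚ = √(GM (2/rₚ − 1/a)) = √(3.968e+16 · (2/5.309e+08 − 1/3.33245e+09)) m/s ≈ 1.173e+04 m/s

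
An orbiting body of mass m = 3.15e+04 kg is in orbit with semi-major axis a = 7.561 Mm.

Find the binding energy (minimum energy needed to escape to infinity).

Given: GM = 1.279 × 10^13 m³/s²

Convert to SI: a = 7.561 Mm = 7.561e+06 m.
Total orbital energy is E = −GMm/(2a); binding energy is E_bind = −E = GMm/(2a).
E_bind = 1.279e+13 · 3.15e+04 / (2 · 7.561e+06) J ≈ 2.664e+10 J = 26.64 GJ.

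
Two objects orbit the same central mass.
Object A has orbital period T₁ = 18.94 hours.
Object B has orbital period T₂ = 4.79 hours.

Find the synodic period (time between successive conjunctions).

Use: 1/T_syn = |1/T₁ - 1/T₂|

Convert to SI: T₁ = 18.94 hours = 68184 s; T₂ = 4.79 hours = 17244 s.
T_syn = |T₁ · T₂ / (T₁ − T₂)|.
T_syn = |68184 · 17244 / (68184 − 17244)| s ≈ 2.308e+04 s = 6.411 hours.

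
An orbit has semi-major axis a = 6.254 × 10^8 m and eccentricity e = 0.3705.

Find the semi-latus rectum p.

p = a (1 − e²).
p = 6.254e+08 · (1 − (0.3705)²) = 6.254e+08 · 0.86273 ≈ 5.396e+08 m = 5.396 × 10^8 m.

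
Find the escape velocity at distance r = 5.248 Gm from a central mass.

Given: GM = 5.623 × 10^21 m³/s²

Convert to SI: r = 5.248 Gm = 5.248e+09 m.
Escape velocity comes from setting total energy to zero: ½v² − GM/r = 0 ⇒ v_esc = √(2GM / r).
v_esc = √(2 · 5.623e+21 / 5.248e+09) m/s ≈ 1.464e+06 m/s = 1464 km/s.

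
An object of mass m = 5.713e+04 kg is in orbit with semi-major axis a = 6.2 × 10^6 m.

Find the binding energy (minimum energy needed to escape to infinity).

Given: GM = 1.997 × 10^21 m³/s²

Total orbital energy is E = −GMm/(2a); binding energy is E_bind = −E = GMm/(2a).
E_bind = 1.997e+21 · 5.713e+04 / (2 · 6.2e+06) J ≈ 9.201e+18 J = 9.201 EJ.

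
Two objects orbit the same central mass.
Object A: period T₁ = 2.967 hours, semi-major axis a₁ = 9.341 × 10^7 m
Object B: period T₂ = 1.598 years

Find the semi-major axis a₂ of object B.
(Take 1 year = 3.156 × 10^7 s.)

Convert to SI: T₁ = 2.967 hours = 10681.2 s; T₂ = 1.598 years = 5.04329e+07 s.
Kepler's third law: (T₁/T₂)² = (a₁/a₂)³ ⇒ a₂ = a₁ · (T₂/T₁)^(2/3).
T₂/T₁ = 5.04329e+07 / 10681.2 = 4721.65.
a₂ = 9.341e+07 · (4721.65)^(2/3) m ≈ 2.629e+10 m = 2.629 × 10^10 m.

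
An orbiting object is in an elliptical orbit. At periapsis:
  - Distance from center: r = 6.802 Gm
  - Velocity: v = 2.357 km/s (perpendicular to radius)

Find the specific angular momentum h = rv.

Convert to SI: r = 6.802 Gm = 6.802e+09 m; v = 2.357 km/s = 2357 m/s.
With v perpendicular to r, h = r · v.
h = 6.802e+09 · 2357 m²/s ≈ 1.603e+13 m²/s.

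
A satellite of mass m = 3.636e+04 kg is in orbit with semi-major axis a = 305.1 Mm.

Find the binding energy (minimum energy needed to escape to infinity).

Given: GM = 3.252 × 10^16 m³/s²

Convert to SI: a = 305.1 Mm = 3.051e+08 m.
Total orbital energy is E = −GMm/(2a); binding energy is E_bind = −E = GMm/(2a).
E_bind = 3.252e+16 · 3.636e+04 / (2 · 3.051e+08) J ≈ 1.938e+12 J = 1.938 TJ.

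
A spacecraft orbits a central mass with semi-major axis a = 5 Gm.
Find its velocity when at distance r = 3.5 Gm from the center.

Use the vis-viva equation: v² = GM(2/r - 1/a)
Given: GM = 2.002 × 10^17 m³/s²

Convert to SI: a = 5 Gm = 5e+09 m; r = 3.5 Gm = 3.5e+09 m.
Vis-viva: v = √(GM · (2/r − 1/a)).
2/r − 1/a = 2/3.5e+09 − 1/5e+09 = 3.71429e-10 m⁻¹.
v = √(2.002e+17 · 3.71429e-10) m/s ≈ 8623 m/s = 8.623 km/s.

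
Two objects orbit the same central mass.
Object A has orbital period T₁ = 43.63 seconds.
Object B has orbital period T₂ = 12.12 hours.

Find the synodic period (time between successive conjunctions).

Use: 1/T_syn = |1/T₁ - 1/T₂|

Convert to SI: T₂ = 12.12 hours = 43632 s.
T_syn = |T₁ · T₂ / (T₁ − T₂)|.
T_syn = |43.63 · 43632 / (43.63 − 43632)| s ≈ 43.67 s = 43.67 seconds.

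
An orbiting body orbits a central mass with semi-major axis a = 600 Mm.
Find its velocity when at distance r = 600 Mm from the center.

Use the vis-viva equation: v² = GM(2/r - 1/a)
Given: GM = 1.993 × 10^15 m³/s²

Convert to SI: a = 600 Mm = 6e+08 m; r = 600 Mm = 6e+08 m.
Vis-viva: v = √(GM · (2/r − 1/a)).
2/r − 1/a = 2/6e+08 − 1/6e+08 = 1.66667e-09 m⁻¹.
v = √(1.993e+15 · 1.66667e-09) m/s ≈ 1823 m/s = 1.823 km/s.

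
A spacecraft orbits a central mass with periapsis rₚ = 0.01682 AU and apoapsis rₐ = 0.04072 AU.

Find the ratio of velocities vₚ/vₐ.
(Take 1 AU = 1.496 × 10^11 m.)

Convert to SI: rₚ = 0.01682 AU = 2.51627e+09 m; rₐ = 0.04072 AU = 6.09171e+09 m.
Conservation of angular momentum gives rₚvₚ = rₐvₐ, so vₚ/vₐ = rₐ/rₚ.
vₚ/vₐ = 6.09171e+09 / 2.51627e+09 ≈ 2.421.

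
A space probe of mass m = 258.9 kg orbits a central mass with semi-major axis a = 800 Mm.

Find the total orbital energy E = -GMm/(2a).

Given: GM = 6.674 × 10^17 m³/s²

Convert to SI: a = 800 Mm = 8e+08 m.
E = −GMm / (2a).
E = −6.674e+17 · 258.9 / (2 · 8e+08) J ≈ -1.08e+11 J = -108 GJ.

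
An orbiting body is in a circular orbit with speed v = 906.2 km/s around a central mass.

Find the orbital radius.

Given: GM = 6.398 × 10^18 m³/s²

Convert to SI: v = 906.2 km/s = 906200 m/s.
For a circular orbit, v² = GM / r, so r = GM / v².
r = 6.398e+18 / (906200)² m ≈ 7.791e+06 m = 7.791 × 10^6 m.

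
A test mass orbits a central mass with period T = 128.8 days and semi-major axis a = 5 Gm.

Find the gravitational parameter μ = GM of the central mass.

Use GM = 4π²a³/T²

Convert to SI: T = 128.8 days = 1.11283e+07 s; a = 5 Gm = 5e+09 m.
GM = 4π² · a³ / T².
GM = 4π² · (5e+09)³ / (1.11283e+07)² m³/s² ≈ 3.985e+16 m³/s² = 3.985 × 10^16 m³/s².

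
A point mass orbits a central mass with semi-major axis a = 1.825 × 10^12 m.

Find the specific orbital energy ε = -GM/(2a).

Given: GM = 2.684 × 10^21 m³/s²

ε = −GM / (2a).
ε = −2.684e+21 / (2 · 1.825e+12) J/kg ≈ -7.353e+08 J/kg = -735.3 MJ/kg.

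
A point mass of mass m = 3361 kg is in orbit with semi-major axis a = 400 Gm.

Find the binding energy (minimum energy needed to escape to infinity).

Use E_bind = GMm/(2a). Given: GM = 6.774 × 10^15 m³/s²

Convert to SI: a = 400 Gm = 4e+11 m.
Total orbital energy is E = −GMm/(2a); binding energy is E_bind = −E = GMm/(2a).
E_bind = 6.774e+15 · 3361 / (2 · 4e+11) J ≈ 2.846e+07 J = 28.46 MJ.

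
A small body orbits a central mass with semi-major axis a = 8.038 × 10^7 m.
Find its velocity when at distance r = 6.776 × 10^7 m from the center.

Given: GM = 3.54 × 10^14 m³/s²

Vis-viva: v = √(GM · (2/r − 1/a)).
2/r − 1/a = 2/6.776e+07 − 1/8.038e+07 = 1.7075e-08 m⁻¹.
v = √(3.54e+14 · 1.7075e-08) m/s ≈ 2459 m/s = 2.459 km/s.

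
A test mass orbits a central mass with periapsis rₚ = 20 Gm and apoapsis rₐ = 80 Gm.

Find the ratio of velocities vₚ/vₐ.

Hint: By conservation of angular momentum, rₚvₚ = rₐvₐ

Convert to SI: rₚ = 20 Gm = 2e+10 m; rₐ = 80 Gm = 8e+10 m.
Conservation of angular momentum gives rₚvₚ = rₐvₐ, so vₚ/vₐ = rₐ/rₚ.
vₚ/vₐ = 8e+10 / 2e+10 ≈ 4.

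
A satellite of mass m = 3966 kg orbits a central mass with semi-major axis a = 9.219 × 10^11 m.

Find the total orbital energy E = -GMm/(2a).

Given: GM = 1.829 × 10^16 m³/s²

E = −GMm / (2a).
E = −1.829e+16 · 3966 / (2 · 9.219e+11) J ≈ -3.934e+07 J = -39.34 MJ.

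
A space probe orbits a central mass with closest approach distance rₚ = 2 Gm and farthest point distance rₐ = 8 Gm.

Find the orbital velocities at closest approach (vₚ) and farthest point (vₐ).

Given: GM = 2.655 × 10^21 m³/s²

Convert to SI: rₚ = 2 Gm = 2e+09 m; rₐ = 8 Gm = 8e+09 m.
Use the vis-viva equation v² = GM(2/r − 1/a) with a = (rₚ + rₐ)/2 = (2e+09 + 8e+09)/2 = 5e+09 m.
vₚ = √(GM · (2/rₚ − 1/a)) = √(2.655e+21 · (2/2e+09 − 1/5e+09)) m/s ≈ 1.457e+06 m/s = 1457 km/s.
vₐ = √(GM · (2/rₐ − 1/a)) = √(2.655e+21 · (2/8e+09 − 1/5e+09)) m/s ≈ 3.643e+05 m/s = 364.3 km/s.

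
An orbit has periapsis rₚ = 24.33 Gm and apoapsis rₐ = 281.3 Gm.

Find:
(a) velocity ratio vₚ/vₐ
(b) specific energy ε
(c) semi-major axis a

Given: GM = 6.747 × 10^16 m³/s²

Convert to SI: rₚ = 24.33 Gm = 2.433e+10 m; rₐ = 281.3 Gm = 2.813e+11 m.
(a) Conservation of angular momentum (rₚvₚ = rₐvₐ) gives vₚ/vₐ = rₐ/rₚ = 2.813e+11/2.433e+10 ≈ 11.56
(b) With a = (rₚ + rₐ)/2 = 1.52815e+11 m, ε = −GM/(2a) = −6.747e+16/(2 · 1.52815e+11) J/kg ≈ -2.208e+05 J/kg
(c) a = (rₚ + rₐ)/2 = (2.433e+10 + 2.813e+11)/2 ≈ 1.528e+11 m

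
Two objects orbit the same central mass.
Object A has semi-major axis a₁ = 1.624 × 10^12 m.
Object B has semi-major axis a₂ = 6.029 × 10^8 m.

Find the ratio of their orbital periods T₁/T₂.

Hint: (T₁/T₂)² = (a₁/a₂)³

From Kepler's third law, (T₁/T₂)² = (a₁/a₂)³, so T₁/T₂ = (a₁/a₂)^(3/2).
a₁/a₂ = 1.624e+12 / 6.029e+08 = 2693.65.
T₁/T₂ = (2693.65)^(3/2) ≈ 1.398e+05.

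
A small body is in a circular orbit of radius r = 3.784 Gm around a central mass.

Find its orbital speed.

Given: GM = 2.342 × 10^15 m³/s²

Convert to SI: r = 3.784 Gm = 3.784e+09 m.
For a circular orbit, gravity supplies the centripetal force, so v = √(GM / r).
v = √(2.342e+15 / 3.784e+09) m/s ≈ 786.7 m/s = 786.7 m/s.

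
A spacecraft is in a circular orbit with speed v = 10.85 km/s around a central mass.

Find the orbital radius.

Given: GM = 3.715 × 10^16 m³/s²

Convert to SI: v = 10.85 km/s = 10850 m/s.
For a circular orbit, v² = GM / r, so r = GM / v².
r = 3.715e+16 / (10850)² m ≈ 3.156e+08 m = 315.6 Mm.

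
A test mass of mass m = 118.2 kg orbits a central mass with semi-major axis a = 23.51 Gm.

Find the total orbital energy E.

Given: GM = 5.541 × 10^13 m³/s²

Convert to SI: a = 23.51 Gm = 2.351e+10 m.
E = −GMm / (2a).
E = −5.541e+13 · 118.2 / (2 · 2.351e+10) J ≈ -1.393e+05 J = -139.3 kJ.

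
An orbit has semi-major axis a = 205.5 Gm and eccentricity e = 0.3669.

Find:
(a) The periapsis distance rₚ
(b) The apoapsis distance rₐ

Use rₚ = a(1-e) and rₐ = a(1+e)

Convert to SI: a = 205.5 Gm = 2.055e+11 m.
(a) rₚ = a(1 − e) = 2.055e+11 · (1 − 0.3669) = 2.055e+11 · 0.6331 ≈ 1.301e+11 m = 130.1 Gm.
(b) rₐ = a(1 + e) = 2.055e+11 · (1 + 0.3669) = 2.055e+11 · 1.3669 ≈ 2.809e+11 m = 280.9 Gm.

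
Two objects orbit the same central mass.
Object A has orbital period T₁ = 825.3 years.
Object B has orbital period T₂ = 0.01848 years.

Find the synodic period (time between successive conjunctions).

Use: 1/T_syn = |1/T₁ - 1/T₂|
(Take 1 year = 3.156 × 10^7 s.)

Convert to SI: T₁ = 825.3 years = 2.60465e+10 s; T₂ = 0.01848 years = 583229 s.
T_syn = |T₁ · T₂ / (T₁ − T₂)|.
T_syn = |2.60465e+10 · 583229 / (2.60465e+10 − 583229)| s ≈ 5.832e+05 s = 0.01848 years.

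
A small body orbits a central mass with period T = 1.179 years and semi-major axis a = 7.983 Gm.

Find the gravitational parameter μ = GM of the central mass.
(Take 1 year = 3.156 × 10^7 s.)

Convert to SI: T = 1.179 years = 3.72092e+07 s; a = 7.983 Gm = 7.983e+09 m.
GM = 4π² · a³ / T².
GM = 4π² · (7.983e+09)³ / (3.72092e+07)² m³/s² ≈ 1.451e+16 m³/s² = 1.451 × 10^16 m³/s².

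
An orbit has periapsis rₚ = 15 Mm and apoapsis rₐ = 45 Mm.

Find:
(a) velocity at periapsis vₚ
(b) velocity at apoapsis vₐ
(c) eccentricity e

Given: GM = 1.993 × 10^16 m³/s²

Convert to SI: rₚ = 15 Mm = 1.5e+07 m; rₐ = 45 Mm = 4.5e+07 m.
(a) With a = (rₚ + rₐ)/2 = 3e+07 m, vₚ = √(GM (2/rₚ − 1/a)) = √(1.993e+16 · (2/1.5e+07 − 1/3e+07)) m/s ≈ 4.464e+04 m/s
(b) With a = (rₚ + rₐ)/2 = 3e+07 m, vₐ = √(GM (2/rₐ − 1/a)) = √(1.993e+16 · (2/4.5e+07 − 1/3e+07)) m/s ≈ 1.488e+04 m/s
(c) e = (rₐ − rₚ)/(rₐ + rₚ) = (4.5e+07 − 1.5e+07)/(4.5e+07 + 1.5e+07) ≈ 0.5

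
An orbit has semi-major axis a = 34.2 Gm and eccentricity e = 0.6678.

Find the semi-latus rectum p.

Convert to SI: a = 34.2 Gm = 3.42e+10 m.
p = a (1 − e²).
p = 3.42e+10 · (1 − (0.6678)²) = 3.42e+10 · 0.554043 ≈ 1.895e+10 m = 18.95 Gm.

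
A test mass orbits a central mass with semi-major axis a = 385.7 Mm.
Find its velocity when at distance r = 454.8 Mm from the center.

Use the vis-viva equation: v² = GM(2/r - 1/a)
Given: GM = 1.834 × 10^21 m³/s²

Convert to SI: a = 385.7 Mm = 3.857e+08 m; r = 454.8 Mm = 4.548e+08 m.
Vis-viva: v = √(GM · (2/r − 1/a)).
2/r − 1/a = 2/4.548e+08 − 1/3.857e+08 = 1.80485e-09 m⁻¹.
v = √(1.834e+21 · 1.80485e-09) m/s ≈ 1.819e+06 m/s = 1819 km/s.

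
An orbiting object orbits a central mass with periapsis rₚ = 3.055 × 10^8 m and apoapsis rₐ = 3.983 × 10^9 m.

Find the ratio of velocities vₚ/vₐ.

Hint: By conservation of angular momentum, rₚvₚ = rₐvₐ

Conservation of angular momentum gives rₚvₚ = rₐvₐ, so vₚ/vₐ = rₐ/rₚ.
vₚ/vₐ = 3.983e+09 / 3.055e+08 ≈ 13.04.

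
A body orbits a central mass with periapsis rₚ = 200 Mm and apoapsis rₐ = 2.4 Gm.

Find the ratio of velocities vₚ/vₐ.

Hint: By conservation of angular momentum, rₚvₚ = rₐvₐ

Convert to SI: rₚ = 200 Mm = 2e+08 m; rₐ = 2.4 Gm = 2.4e+09 m.
Conservation of angular momentum gives rₚvₚ = rₐvₐ, so vₚ/vₐ = rₐ/rₚ.
vₚ/vₐ = 2.4e+09 / 2e+08 ≈ 12.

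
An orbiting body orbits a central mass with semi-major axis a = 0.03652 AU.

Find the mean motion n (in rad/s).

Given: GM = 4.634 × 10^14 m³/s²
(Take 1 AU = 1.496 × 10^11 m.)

Convert to SI: a = 0.03652 AU = 5.46339e+09 m.
n = √(GM / a³).
n = √(4.634e+14 / (5.46339e+09)³) rad/s ≈ 5.331e-08 rad/s.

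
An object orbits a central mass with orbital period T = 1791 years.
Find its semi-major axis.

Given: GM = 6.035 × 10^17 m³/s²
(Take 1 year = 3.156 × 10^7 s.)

Convert to SI: T = 1791 years = 5.6524e+10 s.
Invert Kepler's third law: a = (GM · T² / (4π²))^(1/3).
Substituting T = 5.6524e+10 s and GM = 6.035e+17 m³/s²:
a = (6.035e+17 · (5.6524e+10)² / (4π²))^(1/3) m
a ≈ 3.655e+12 m = 3.655 × 10^12 m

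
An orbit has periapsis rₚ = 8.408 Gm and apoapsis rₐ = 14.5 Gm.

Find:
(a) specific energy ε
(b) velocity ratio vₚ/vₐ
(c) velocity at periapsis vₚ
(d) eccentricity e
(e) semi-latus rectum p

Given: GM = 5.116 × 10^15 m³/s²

Convert to SI: rₚ = 8.408 Gm = 8.408e+09 m; rₐ = 14.5 Gm = 1.45e+10 m.
(a) With a = (rₚ + rₐ)/2 = 1.1454e+10 m, ε = −GM/(2a) = −5.116e+15/(2 · 1.1454e+10) J/kg ≈ -2.233e+05 J/kg
(b) Conservation of angular momentum (rₚvₚ = rₐvₐ) gives vₚ/vₐ = rₐ/rₚ = 1.45e+10/8.408e+09 ≈ 1.725
(c) With a = (rₚ + rₐ)/2 = 1.1454e+10 m, vₚ = √(GM (2/rₚ − 1/a)) = √(5.116e+15 · (2/8.408e+09 − 1/1.1454e+10)) m/s ≈ 877.7 m/s
(d) e = (rₐ − rₚ)/(rₐ + rₚ) = (1.45e+10 − 8.408e+09)/(1.45e+10 + 8.408e+09) ≈ 0.2659
(e) From a = (rₚ + rₐ)/2 = 1.1454e+10 m and e = (rₐ − rₚ)/(rₐ + rₚ) = 0.265933, p = a(1 − e²) = 1.1454e+10 · (1 − (0.265933)²) ≈ 1.064e+10 m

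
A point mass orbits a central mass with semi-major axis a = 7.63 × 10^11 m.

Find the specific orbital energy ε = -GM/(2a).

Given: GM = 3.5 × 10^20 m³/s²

ε = −GM / (2a).
ε = −3.5e+20 / (2 · 7.63e+11) J/kg ≈ -2.294e+08 J/kg = -229.4 MJ/kg.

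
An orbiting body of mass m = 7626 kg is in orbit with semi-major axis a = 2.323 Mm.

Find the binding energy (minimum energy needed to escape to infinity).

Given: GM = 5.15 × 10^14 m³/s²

Convert to SI: a = 2.323 Mm = 2.323e+06 m.
Total orbital energy is E = −GMm/(2a); binding energy is E_bind = −E = GMm/(2a).
E_bind = 5.15e+14 · 7626 / (2 · 2.323e+06) J ≈ 8.453e+11 J = 845.3 GJ.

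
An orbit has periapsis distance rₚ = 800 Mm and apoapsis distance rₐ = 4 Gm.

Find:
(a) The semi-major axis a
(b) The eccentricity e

Convert to SI: rₚ = 800 Mm = 8e+08 m; rₐ = 4 Gm = 4e+09 m.
(a) a = (rₚ + rₐ) / 2 = (8e+08 + 4e+09) / 2 ≈ 2.4e+09 m = 2.4 Gm.
(b) e = (rₐ − rₚ) / (rₐ + rₚ) = (4e+09 − 8e+08) / (4e+09 + 8e+08) ≈ 0.6667.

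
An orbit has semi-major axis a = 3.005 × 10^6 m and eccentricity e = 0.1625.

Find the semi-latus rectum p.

p = a (1 − e²).
p = 3.005e+06 · (1 − (0.1625)²) = 3.005e+06 · 0.973594 ≈ 2.926e+06 m = 2.926 × 10^6 m.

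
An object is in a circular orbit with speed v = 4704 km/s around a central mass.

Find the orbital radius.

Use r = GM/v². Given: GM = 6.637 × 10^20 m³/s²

Convert to SI: v = 4704 km/s = 4.704e+06 m/s.
For a circular orbit, v² = GM / r, so r = GM / v².
r = 6.637e+20 / (4.704e+06)² m ≈ 2.999e+07 m = 29.99 Mm.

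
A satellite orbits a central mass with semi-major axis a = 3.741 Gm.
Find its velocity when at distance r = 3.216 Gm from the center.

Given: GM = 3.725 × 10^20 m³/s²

Convert to SI: a = 3.741 Gm = 3.741e+09 m; r = 3.216 Gm = 3.216e+09 m.
Vis-viva: v = √(GM · (2/r − 1/a)).
2/r − 1/a = 2/3.216e+09 − 1/3.741e+09 = 3.54582e-10 m⁻¹.
v = √(3.725e+20 · 3.54582e-10) m/s ≈ 3.634e+05 m/s = 363.4 km/s.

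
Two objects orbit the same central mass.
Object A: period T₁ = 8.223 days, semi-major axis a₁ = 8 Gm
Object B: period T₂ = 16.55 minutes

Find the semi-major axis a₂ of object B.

Convert to SI: T₁ = 8.223 days = 710467 s; a₁ = 8 Gm = 8e+09 m; T₂ = 16.55 minutes = 993 s.
Kepler's third law: (T₁/T₂)² = (a₁/a₂)³ ⇒ a₂ = a₁ · (T₂/T₁)^(2/3).
T₂/T₁ = 993 / 710467 = 0.00139767.
a₂ = 8e+09 · (0.00139767)^(2/3) m ≈ 1e+08 m = 100 Mm.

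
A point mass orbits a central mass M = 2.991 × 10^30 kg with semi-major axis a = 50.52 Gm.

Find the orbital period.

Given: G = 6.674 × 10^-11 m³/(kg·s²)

Convert to SI: a = 50.52 Gm = 5.052e+10 m.
GM = G · M = 6.674e-11 · 2.991e+30 = 1.99619e+20 m³/s².
Kepler's third law: T = 2π √(a³ / GM).
Substituting a = 5.052e+10 m and GM = 1.99619e+20 m³/s²:
T = 2π √((5.052e+10)³ / 1.99619e+20) s
T ≈ 5.05e+06 s = 58.45 days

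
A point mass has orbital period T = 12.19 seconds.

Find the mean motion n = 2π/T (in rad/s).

n = 2π / T.
n = 2π / 12.19 s ≈ 0.5154 rad/s.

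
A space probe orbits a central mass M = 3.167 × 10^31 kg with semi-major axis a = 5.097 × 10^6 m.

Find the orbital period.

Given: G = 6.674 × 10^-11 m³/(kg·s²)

GM = G · M = 6.674e-11 · 3.167e+31 = 2.11366e+21 m³/s².
Kepler's third law: T = 2π √(a³ / GM).
Substituting a = 5.097e+06 m and GM = 2.11366e+21 m³/s²:
T = 2π √((5.097e+06)³ / 2.11366e+21) s
T ≈ 1.573 s = 1.573 seconds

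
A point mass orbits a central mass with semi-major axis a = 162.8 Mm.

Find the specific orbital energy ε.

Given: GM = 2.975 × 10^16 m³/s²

Convert to SI: a = 162.8 Mm = 1.628e+08 m.
ε = −GM / (2a).
ε = −2.975e+16 / (2 · 1.628e+08) J/kg ≈ -9.137e+07 J/kg = -91.37 MJ/kg.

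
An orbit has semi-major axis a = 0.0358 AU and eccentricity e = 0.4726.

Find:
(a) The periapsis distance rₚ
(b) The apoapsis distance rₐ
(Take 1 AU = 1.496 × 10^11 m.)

Convert to SI: a = 0.0358 AU = 5.35568e+09 m.
(a) rₚ = a(1 − e) = 5.35568e+09 · (1 − 0.4726) = 5.35568e+09 · 0.5274 ≈ 2.825e+09 m = 0.01888 AU.
(b) rₐ = a(1 + e) = 5.35568e+09 · (1 + 0.4726) = 5.35568e+09 · 1.4726 ≈ 7.887e+09 m = 0.05272 AU.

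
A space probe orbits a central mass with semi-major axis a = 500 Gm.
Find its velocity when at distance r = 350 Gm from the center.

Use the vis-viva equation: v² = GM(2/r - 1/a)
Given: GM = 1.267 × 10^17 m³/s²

Convert to SI: a = 500 Gm = 5e+11 m; r = 350 Gm = 3.5e+11 m.
Vis-viva: v = √(GM · (2/r − 1/a)).
2/r − 1/a = 2/3.5e+11 − 1/5e+11 = 3.71429e-12 m⁻¹.
v = √(1.267e+17 · 3.71429e-12) m/s ≈ 686 m/s = 686 m/s.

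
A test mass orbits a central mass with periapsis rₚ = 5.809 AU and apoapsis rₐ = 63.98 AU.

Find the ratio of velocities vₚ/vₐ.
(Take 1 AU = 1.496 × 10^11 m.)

Convert to SI: rₚ = 5.809 AU = 8.69026e+11 m; rₐ = 63.98 AU = 9.57141e+12 m.
Conservation of angular momentum gives rₚvₚ = rₐvₐ, so vₚ/vₐ = rₐ/rₚ.
vₚ/vₐ = 9.57141e+12 / 8.69026e+11 ≈ 11.01.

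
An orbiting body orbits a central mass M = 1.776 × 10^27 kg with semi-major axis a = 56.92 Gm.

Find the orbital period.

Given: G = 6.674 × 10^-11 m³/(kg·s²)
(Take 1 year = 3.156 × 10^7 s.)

Convert to SI: a = 56.92 Gm = 5.692e+10 m.
GM = G · M = 6.674e-11 · 1.776e+27 = 1.1853e+17 m³/s².
Kepler's third law: T = 2π √(a³ / GM).
Substituting a = 5.692e+10 m and GM = 1.1853e+17 m³/s²:
T = 2π √((5.692e+10)³ / 1.1853e+17) s
T ≈ 2.478e+08 s = 7.853 years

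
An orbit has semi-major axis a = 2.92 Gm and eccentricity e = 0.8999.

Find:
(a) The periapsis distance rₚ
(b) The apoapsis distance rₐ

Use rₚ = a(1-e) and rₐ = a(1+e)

Convert to SI: a = 2.92 Gm = 2.92e+09 m.
(a) rₚ = a(1 − e) = 2.92e+09 · (1 − 0.8999) = 2.92e+09 · 0.1001 ≈ 2.923e+08 m = 292.3 Mm.
(b) rₐ = a(1 + e) = 2.92e+09 · (1 + 0.8999) = 2.92e+09 · 1.8999 ≈ 5.548e+09 m = 5.548 Gm.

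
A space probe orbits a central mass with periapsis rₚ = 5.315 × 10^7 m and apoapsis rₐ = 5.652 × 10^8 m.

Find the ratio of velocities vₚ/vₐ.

Conservation of angular momentum gives rₚvₚ = rₐvₐ, so vₚ/vₐ = rₐ/rₚ.
vₚ/vₐ = 5.652e+08 / 5.315e+07 ≈ 10.63.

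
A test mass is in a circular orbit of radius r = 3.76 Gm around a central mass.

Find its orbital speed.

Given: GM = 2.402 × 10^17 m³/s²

Convert to SI: r = 3.76 Gm = 3.76e+09 m.
For a circular orbit, gravity supplies the centripetal force, so v = √(GM / r).
v = √(2.402e+17 / 3.76e+09) m/s ≈ 7993 m/s = 7.993 km/s.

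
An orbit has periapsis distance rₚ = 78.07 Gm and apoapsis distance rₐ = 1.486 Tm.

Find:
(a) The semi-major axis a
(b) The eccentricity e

Convert to SI: rₚ = 78.07 Gm = 7.807e+10 m; rₐ = 1.486 Tm = 1.486e+12 m.
(a) a = (rₚ + rₐ) / 2 = (7.807e+10 + 1.486e+12) / 2 ≈ 7.82e+11 m = 782 Gm.
(b) e = (rₐ − rₚ) / (rₐ + rₚ) = (1.486e+12 − 7.807e+10) / (1.486e+12 + 7.807e+10) ≈ 0.9002.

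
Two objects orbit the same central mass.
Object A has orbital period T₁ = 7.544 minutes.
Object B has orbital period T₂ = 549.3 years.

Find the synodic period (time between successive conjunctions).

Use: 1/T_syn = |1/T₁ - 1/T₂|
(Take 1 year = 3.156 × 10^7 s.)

Convert to SI: T₁ = 7.544 minutes = 452.64 s; T₂ = 549.3 years = 1.73359e+10 s.
T_syn = |T₁ · T₂ / (T₁ − T₂)|.
T_syn = |452.64 · 1.73359e+10 / (452.64 − 1.73359e+10)| s ≈ 452.6 s = 7.544 minutes.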